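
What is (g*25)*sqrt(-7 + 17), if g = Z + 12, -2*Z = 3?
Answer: 525*sqrt(10)/2 ≈ 830.10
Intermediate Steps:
Z = -3/2 (Z = -1/2*3 = -3/2 ≈ -1.5000)
g = 21/2 (g = -3/2 + 12 = 21/2 ≈ 10.500)
(g*25)*sqrt(-7 + 17) = ((21/2)*25)*sqrt(-7 + 17) = 525*sqrt(10)/2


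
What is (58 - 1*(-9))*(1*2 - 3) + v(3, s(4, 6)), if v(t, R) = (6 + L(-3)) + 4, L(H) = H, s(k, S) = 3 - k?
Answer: -60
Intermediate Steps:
v(t, R) = 7 (v(t, R) = (6 - 3) + 4 = 3 + 4 = 7)
(58 - 1*(-9))*(1*2 - 3) + v(3, s(4, 6)) = (58 - 1*(-9))*(1*2 - 3) + 7 = (58 + 9)*(2 - 3) + 7 = 67*(-1) + 7 = -67 + 7 = -60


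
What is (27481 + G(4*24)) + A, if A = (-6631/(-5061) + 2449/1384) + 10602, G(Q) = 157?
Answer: 267870745453/7004424 ≈ 38243.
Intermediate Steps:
A = 74282474941/7004424 (A = (-6631*(-1/5061) + 2449*(1/1384)) + 10602 = (6631/5061 + 2449/1384) + 10602 = 21571693/7004424 + 10602 = 74282474941/7004424 ≈ 10605.)
(27481 + G(4*24)) + A = (27481 + 157) + 74282474941/7004424 = 27638 + 74282474941/7004424 = 267870745453/7004424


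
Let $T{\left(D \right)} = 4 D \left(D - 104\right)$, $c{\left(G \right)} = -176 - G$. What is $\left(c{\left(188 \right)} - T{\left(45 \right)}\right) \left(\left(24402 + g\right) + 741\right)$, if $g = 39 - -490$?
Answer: $263292032$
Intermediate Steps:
$T{\left(D \right)} = 4 D \left(-104 + D\right)$
$g = 529$ ($g = 39 + 490 = 529$)
$\left(c{\left(188 \right)} - T{\left(45 \right)}\right) \left(\left(24402 + g\right) + 741\right) = \left(\left(-176 - 188\right) - 4 \cdot 45 \left(-104 + 45\right)\right) \left(\left(24402 + 529\right) + 741\right) = \left(\left(-176 - 188\right) - 4 \cdot 45 \left(-59\right)\right) \left(24931 + 741\right) = \left(-364 - -10620\right) 25672 = \left(-364 + 10620\right) 25672 = 10256 \cdot 25672 = 263292032$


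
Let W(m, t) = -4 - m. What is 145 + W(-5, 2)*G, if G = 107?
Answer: 252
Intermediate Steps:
145 + W(-5, 2)*G = 145 + (-4 - 1*(-5))*107 = 145 + (-4 + 5)*107 = 145 + 1*107 = 145 + 107 = 252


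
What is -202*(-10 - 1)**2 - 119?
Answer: -24561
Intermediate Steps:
-202*(-10 - 1)**2 - 119 = -202*(-11)**2 - 119 = -202*121 - 119 = -24442 - 119 = -24561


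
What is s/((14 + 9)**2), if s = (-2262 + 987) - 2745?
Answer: -4020/529 ≈ -7.5992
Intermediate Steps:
s = -4020 (s = -1275 - 2745 = -4020)
s/((14 + 9)**2) = -4020/(14 + 9)**2 = -4020/(23**2) = -4020/529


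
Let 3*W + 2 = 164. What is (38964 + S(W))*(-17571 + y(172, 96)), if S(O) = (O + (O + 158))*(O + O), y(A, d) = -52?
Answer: -1192936116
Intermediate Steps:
W = 54 (W = -⅔ + (⅓)*164 = -⅔ + 164/3 = 54)
S(O) = 2*O*(158 + 2*O) (S(O) = (O + (158 + O))*(2*O) = (158 + 2*O)*(2*O) = 2*O*(158 + 2*O))
(38964 + S(W))*(-17571 + y(172, 96)) = (38964 + 4*54*(79 + 54))*(-17571 - 52) = (38964 + 4*54*133)*(-17623) = (38964 + 28728)*(-17623) = 67692*(-17623) = -1192936116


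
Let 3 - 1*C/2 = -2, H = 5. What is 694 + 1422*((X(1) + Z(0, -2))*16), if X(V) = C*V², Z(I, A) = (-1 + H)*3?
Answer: 501238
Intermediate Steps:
Z(I, A) = 12 (Z(I, A) = (-1 + 5)*3 = 4*3 = 12)
C = 10 (C = 6 - 2*(-2) = 6 + 4 = 10)
X(V) = 10*V²
694 + 1422*((X(1) + Z(0, -2))*16) = 694 + 1422*((10*1² + 12)*16) = 694 + 1422*((10*1 + 12)*16) = 694 + 1422*((10 + 12)*16) = 694 + 1422*(22*16) = 694 + 1422*352 = 694 + 500544 = 501238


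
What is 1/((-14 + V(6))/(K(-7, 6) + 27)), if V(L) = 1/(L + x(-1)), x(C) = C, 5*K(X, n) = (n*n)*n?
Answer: -117/23 ≈ -5.0870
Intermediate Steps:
K(X, n) = n³/5 (K(X, n) = ((n*n)*n)/5 = (n²*n)/5 = n³/5)
V(L) = 1/(-1 + L) (V(L) = 1/(L - 1) = 1/(-1 + L))
1/((-14 + V(6))/(K(-7, 6) + 27)) = 1/((-14 + 1/(-1 + 6))/((⅕)*6³ + 27)) = 1/((-14 + 1/5)/((⅕)*216 + 27)) = 1/((-14 + ⅕)/(216/5 + 27)) = 1/(-69/5/(351/5)) = 1/((5/351)*(-69/5)) = 1/(-23/117) = -117/23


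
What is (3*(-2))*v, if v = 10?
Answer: -60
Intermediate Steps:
(3*(-2))*v = (3*(-2))*10 = -6*10 = -60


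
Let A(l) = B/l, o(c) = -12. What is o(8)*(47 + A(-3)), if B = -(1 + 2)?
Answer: -576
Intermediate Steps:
B = -3 (B = -1*3 = -3)
A(l) = -3/l
o(8)*(47 + A(-3)) = -12*(47 - 3/(-3)) = -12*(47 - 3*(-⅓)) = -12*(47 + 1) = -12*48 = -576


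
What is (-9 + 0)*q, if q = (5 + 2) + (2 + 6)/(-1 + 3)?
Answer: -99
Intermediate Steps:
q = 11 (q = 7 + 8/2 = 7 + 8*(1/2) = 7 + 4 = 11)
(-9 + 0)*q = (-9 + 0)*11 = -9*11 = -99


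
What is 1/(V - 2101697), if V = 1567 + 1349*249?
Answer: -1/1764229 ≈ -5.6682e-7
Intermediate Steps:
V = 337468 (V = 1567 + 335901 = 337468)
1/(V - 2101697) = 1/(337468 - 2101697) = 1/(-1764229) = -1/1764229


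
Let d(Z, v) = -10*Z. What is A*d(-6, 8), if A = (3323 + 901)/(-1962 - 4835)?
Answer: -253440/6797 ≈ -37.287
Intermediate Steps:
A = -4224/6797 (A = 4224/(-6797) = 4224*(-1/6797) = -4224/6797 ≈ -0.62145)
A*d(-6, 8) = -(-42240)*(-6)/6797 = -4224/6797*60 = -253440/6797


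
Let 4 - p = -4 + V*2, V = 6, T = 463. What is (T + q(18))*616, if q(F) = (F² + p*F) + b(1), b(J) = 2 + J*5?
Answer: 444752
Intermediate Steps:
b(J) = 2 + 5*J
p = -4 (p = 4 - (-4 + 6*2) = 4 - (-4 + 12) = 4 - 1*8 = 4 - 8 = -4)
q(F) = 7 + F² - 4*F (q(F) = (F² - 4*F) + (2 + 5*1) = (F² - 4*F) + (2 + 5) = (F² - 4*F) + 7 = 7 + F² - 4*F)
(T + q(18))*616 = (463 + (7 + 18² - 4*18))*616 = (463 + (7 + 324 - 72))*616 = (463 + 259)*616 = 722*616 = 444752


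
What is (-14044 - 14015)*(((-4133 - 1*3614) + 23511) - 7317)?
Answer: -237014373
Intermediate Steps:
(-14044 - 14015)*(((-4133 - 1*3614) + 23511) - 7317) = -28059*(((-4133 - 3614) + 23511) - 7317) = -28059*((-7747 + 23511) - 7317) = -28059*(15764 - 7317) = -28059*8447 = -237014373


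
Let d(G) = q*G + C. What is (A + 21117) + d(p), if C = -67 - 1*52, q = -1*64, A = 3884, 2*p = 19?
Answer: 24274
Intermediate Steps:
p = 19/2 (p = (1/2)*19 = 19/2 ≈ 9.5000)
q = -64
C = -119 (C = -67 - 52 = -119)
d(G) = -119 - 64*G (d(G) = -64*G - 119 = -119 - 64*G)
(A + 21117) + d(p) = (3884 + 21117) + (-119 - 64*19/2) = 25001 + (-119 - 608) = 25001 - 727 = 24274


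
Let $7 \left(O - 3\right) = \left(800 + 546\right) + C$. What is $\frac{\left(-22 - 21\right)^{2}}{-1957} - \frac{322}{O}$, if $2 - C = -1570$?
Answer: $- \frac{9845289}{5751623} \approx -1.7117$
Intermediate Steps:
$C = 1572$ ($C = 2 - -1570 = 2 + 1570 = 1572$)
$O = \frac{2939}{7}$ ($O = 3 + \frac{\left(800 + 546\right) + 1572}{7} = 3 + \frac{1346 + 1572}{7} = 3 + \frac{1}{7} \cdot 2918 = 3 + \frac{2918}{7} = \frac{2939}{7} \approx 419.86$)
$\frac{\left(-22 - 21\right)^{2}}{-1957} - \frac{322}{O} = \frac{\left(-22 - 21\right)^{2}}{-1957} - \frac{322}{\frac{2939}{7}} = \left(-43\right)^{2} \left(- \frac{1}{1957}\right) - \frac{2254}{2939} = 1849 \left(- \frac{1}{1957}\right) - \frac{2254}{2939} = - \frac{1849}{1957} - \frac{2254}{2939} = - \frac{9845289}{5751623}$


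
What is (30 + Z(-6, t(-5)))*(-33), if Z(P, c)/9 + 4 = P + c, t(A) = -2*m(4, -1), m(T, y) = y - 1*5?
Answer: -1584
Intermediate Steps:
m(T, y) = -5 + y (m(T, y) = y - 5 = -5 + y)
t(A) = 12 (t(A) = -2*(-5 - 1) = -2*(-6) = 12)
Z(P, c) = -36 + 9*P + 9*c (Z(P, c) = -36 + 9*(P + c) = -36 + (9*P + 9*c) = -36 + 9*P + 9*c)
(30 + Z(-6, t(-5)))*(-33) = (30 + (-36 + 9*(-6) + 9*12))*(-33) = (30 + (-36 - 54 + 108))*(-33) = (30 + 18)*(-33) = 48*(-33) = -1584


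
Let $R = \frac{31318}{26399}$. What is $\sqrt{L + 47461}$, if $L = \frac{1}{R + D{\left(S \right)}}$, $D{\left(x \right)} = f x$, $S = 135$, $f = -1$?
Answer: $\frac{4 \sqrt{37016276543296131}}{3532547} \approx 217.86$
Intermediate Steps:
$D{\left(x \right)} = - x$
$R = \frac{31318}{26399}$ ($R = 31318 \cdot \frac{1}{26399} = \frac{31318}{26399} \approx 1.1863$)
$L = - \frac{26399}{3532547}$ ($L = \frac{1}{\frac{31318}{26399} - 135} = \frac{1}{- \frac{3532547}{26399}} = - \frac{26399}{3532547} \approx -0.0074731$)
$\sqrt{L + 47461} = \sqrt{- \frac{26399}{3532547} + 47461} = \sqrt{\frac{167658186768}{3532547}} = \frac{4 \sqrt{37016276543296131}}{3532547}$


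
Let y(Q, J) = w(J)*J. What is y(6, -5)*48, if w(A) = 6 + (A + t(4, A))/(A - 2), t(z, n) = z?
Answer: -10320/7 ≈ -1474.3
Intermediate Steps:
w(A) = 6 + (4 + A)/(-2 + A) (w(A) = 6 + (A + 4)/(A - 2) = 6 + (4 + A)/(-2 + A))
y(Q, J) = J*(-8 + 7*J)/(-2 + J) (y(Q, J) = ((-8 + 7*J)/(-2 + J))*J = J*(-8 + 7*J)/(-2 + J))
y(6, -5)*48 = -5*(-8 + 7*(-5))/(-2 - 5)*48 = -5*(-8 - 35)/(-7)*48 = -5*(-⅐)*(-43)*48 = -215/7*48 = -10320/7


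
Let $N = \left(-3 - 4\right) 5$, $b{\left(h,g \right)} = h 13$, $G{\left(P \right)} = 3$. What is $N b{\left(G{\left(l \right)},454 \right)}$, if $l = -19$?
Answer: $-1365$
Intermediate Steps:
$b{\left(h,g \right)} = 13 h$
$N = -35$ ($N = \left(-7\right) 5 = -35$)
$N b{\left(G{\left(l \right)},454 \right)} = - 35 \cdot 13 \cdot 3 = \left(-35\right) 39 = -1365$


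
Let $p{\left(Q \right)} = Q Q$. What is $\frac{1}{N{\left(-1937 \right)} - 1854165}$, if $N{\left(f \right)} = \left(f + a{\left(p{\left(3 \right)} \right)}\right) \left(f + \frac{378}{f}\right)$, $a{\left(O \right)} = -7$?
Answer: $\frac{1937}{3703044963} \approx 5.2308 \cdot 10^{-7}$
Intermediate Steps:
$p{\left(Q \right)} = Q^{2}$
$N{\left(f \right)} = \left(-7 + f\right) \left(f + \frac{378}{f}\right)$ ($N{\left(f \right)} = \left(f - 7\right) \left(f + \frac{378}{f}\right) = \left(-7 + f\right) \left(f + \frac{378}{f}\right)$)
$\frac{1}{N{\left(-1937 \right)} - 1854165} = \frac{1}{\left(378 + \left(-1937\right)^{2} - \frac{2646}{-1937} - -13559\right) - 1854165} = \frac{1}{\left(378 + 3751969 - - \frac{2646}{1937} + 13559\right) - 1854165} = \frac{1}{\left(378 + 3751969 + \frac{2646}{1937} + 13559\right) - 1854165} = \frac{1}{\frac{7294562568}{1937} - 1854165} = \frac{1}{\frac{3703044963}{1937}} = \frac{1937}{3703044963}$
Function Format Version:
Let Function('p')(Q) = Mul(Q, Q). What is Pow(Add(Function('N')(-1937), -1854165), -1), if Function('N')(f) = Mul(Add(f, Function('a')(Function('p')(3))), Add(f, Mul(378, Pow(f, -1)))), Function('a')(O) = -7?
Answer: Rational(1937, 3703044963) ≈ 5.2308e-7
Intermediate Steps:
Function('p')(Q) = Pow(Q, 2)
Function('N')(f) = Mul(Add(-7, f), Add(f, Mul(378, Pow(f, -1)))) (Function('N')(f) = Mul(Add(f, -7), Add(f, Mul(378, Pow(f, -1)))) = Mul(Add(-7, f), Add(f, Mul(378, Pow(f, -1)))))
Pow(Add(Function('N')(-1937), -1854165), -1) = Pow(Add(Add(378, Pow(-1937, 2), Mul(-2646, Pow(-1937, -1)), Mul(-7, -1937)), -1854165), -1) = Pow(Add(Add(378, 3751969, Mul(-2646, Rational(-1, 1937)), 13559), -1854165), -1) = Pow(Add(Add(378, 3751969, Rational(2646, 1937), 13559), -1854165), -1) = Pow(Add(Rational(7294562568, 1937), -1854165), -1) = Pow(Rational(3703044963, 1937), -1) = Rational(1937, 3703044963)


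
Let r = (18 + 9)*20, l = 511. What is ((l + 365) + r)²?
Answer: 2005056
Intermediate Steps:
r = 540 (r = 27*20 = 540)
((l + 365) + r)² = ((511 + 365) + 540)² = (876 + 540)² = 1416² = 2005056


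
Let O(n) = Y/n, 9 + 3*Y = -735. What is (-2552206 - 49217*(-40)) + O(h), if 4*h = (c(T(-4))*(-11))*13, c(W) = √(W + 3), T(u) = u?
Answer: -583526 - 992*I/143 ≈ -5.8353e+5 - 6.9371*I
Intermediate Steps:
Y = -248 (Y = -3 + (⅓)*(-735) = -3 - 245 = -248)
c(W) = √(3 + W)
h = -143*I/4 (h = ((√(3 - 4)*(-11))*13)/4 = ((√(-1)*(-11))*13)/4 = ((I*(-11))*13)/4 = (-11*I*13)/4 = (-143*I)/4 = -143*I/4 ≈ -35.75*I)
O(n) = -248/n
(-2552206 - 49217*(-40)) + O(h) = (-2552206 - 49217*(-40)) - 248*4*I/143 = (-2552206 + 1968680) - 992*I/143 = -583526 - 992*I/143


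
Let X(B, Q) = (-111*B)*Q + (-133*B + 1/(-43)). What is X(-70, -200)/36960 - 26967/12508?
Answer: -72805031219/1656559520 ≈ -43.950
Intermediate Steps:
X(B, Q) = -1/43 - 133*B - 111*B*Q (X(B, Q) = -111*B*Q + (-133*B - 1/43) = -111*B*Q + (-1/43 - 133*B) = -1/43 - 133*B - 111*B*Q)
X(-70, -200)/36960 - 26967/12508 = (-1/43 - 133*(-70) - 111*(-70)*(-200))/36960 - 26967/12508 = (-1/43 + 9310 - 1554000)*(1/36960) - 26967*1/12508 = -66421671/43*1/36960 - 26967/12508 = -22140557/529760 - 26967/12508 = -72805031219/1656559520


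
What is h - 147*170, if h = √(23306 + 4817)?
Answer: -24990 + √28123 ≈ -24822.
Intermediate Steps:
h = √28123 ≈ 167.70
h - 147*170 = √28123 - 147*170 = √28123 - 24990 = -24990 + √28123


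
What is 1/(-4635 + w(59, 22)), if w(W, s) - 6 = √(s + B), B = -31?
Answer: -1543/7142550 - I/7142550 ≈ -0.00021603 - 1.4001e-7*I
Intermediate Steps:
w(W, s) = 6 + √(-31 + s) (w(W, s) = 6 + √(s - 31) = 6 + √(-31 + s))
1/(-4635 + w(59, 22)) = 1/(-4635 + (6 + √(-31 + 22))) = 1/(-4635 + (6 + √(-9))) = 1/(-4635 + (6 + 3*I)) = 1/(-4629 + 3*I) = (-4629 - 3*I)/21427650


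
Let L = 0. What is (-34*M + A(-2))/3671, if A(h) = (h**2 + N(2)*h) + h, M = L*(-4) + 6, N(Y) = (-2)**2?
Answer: -210/3671 ≈ -0.057205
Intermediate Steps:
N(Y) = 4
M = 6 (M = 0*(-4) + 6 = 0 + 6 = 6)
A(h) = h**2 + 5*h (A(h) = (h**2 + 4*h) + h = h**2 + 5*h)
(-34*M + A(-2))/3671 = (-34*6 - 2*(5 - 2))/3671 = (-204 - 2*3)*(1/3671) = (-204 - 6)*(1/3671) = -210*1/3671 = -210/3671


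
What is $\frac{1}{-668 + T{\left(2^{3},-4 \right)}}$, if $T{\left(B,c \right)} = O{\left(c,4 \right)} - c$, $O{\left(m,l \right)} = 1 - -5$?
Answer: $- \frac{1}{658} \approx -0.0015198$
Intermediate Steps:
$O{\left(m,l \right)} = 6$ ($O{\left(m,l \right)} = 1 + 5 = 6$)
$T{\left(B,c \right)} = 6 - c$
$\frac{1}{-668 + T{\left(2^{3},-4 \right)}} = \frac{1}{-668 + \left(6 - -4\right)} = \frac{1}{-668 + \left(6 + 4\right)} = \frac{1}{-668 + 10} = \frac{1}{-658} = - \frac{1}{658}$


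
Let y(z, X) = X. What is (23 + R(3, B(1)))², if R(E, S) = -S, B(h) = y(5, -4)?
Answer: 729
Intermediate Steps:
B(h) = -4
(23 + R(3, B(1)))² = (23 - 1*(-4))² = (23 + 4)² = 27² = 729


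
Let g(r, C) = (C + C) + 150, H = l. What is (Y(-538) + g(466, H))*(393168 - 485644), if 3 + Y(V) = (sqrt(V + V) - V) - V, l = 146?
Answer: -140101140 - 184952*I*sqrt(269) ≈ -1.401e+8 - 3.0334e+6*I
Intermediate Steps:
H = 146
g(r, C) = 150 + 2*C (g(r, C) = 2*C + 150 = 150 + 2*C)
Y(V) = -3 - 2*V + sqrt(2)*sqrt(V) (Y(V) = -3 + ((sqrt(V + V) - V) - V) = -3 + ((sqrt(2*V) - V) - V) = -3 + ((sqrt(2)*sqrt(V) - V) - V) = -3 + ((-V + sqrt(2)*sqrt(V)) - V) = -3 + (-2*V + sqrt(2)*sqrt(V)) = -3 - 2*V + sqrt(2)*sqrt(V))
(Y(-538) + g(466, H))*(393168 - 485644) = ((-3 - 2*(-538) + sqrt(2)*sqrt(-538)) + (150 + 2*146))*(393168 - 485644) = ((-3 + 1076 + sqrt(2)*(I*sqrt(538))) + (150 + 292))*(-92476) = ((-3 + 1076 + 2*I*sqrt(269)) + 442)*(-92476) = ((1073 + 2*I*sqrt(269)) + 442)*(-92476) = (1515 + 2*I*sqrt(269))*(-92476) = -140101140 - 184952*I*sqrt(269)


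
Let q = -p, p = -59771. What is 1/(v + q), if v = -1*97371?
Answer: -1/37600 ≈ -2.6596e-5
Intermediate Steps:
v = -97371
q = 59771 (q = -1*(-59771) = 59771)
1/(v + q) = 1/(-97371 + 59771) = 1/(-37600) = -1/37600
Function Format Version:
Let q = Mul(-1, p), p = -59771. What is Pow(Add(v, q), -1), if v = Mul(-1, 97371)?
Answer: Rational(-1, 37600) ≈ -2.6596e-5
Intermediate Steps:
v = -97371
q = 59771 (q = Mul(-1, -59771) = 59771)
Pow(Add(v, q), -1) = Pow(Add(-97371, 59771), -1) = Pow(-37600, -1) = Rational(-1, 37600)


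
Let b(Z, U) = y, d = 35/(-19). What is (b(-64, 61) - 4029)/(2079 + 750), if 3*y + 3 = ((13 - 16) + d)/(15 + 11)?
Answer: -72836/51129 ≈ -1.4246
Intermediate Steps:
d = -35/19 (d = 35*(-1/19) = -35/19 ≈ -1.8421)
y = -787/741 (y = -1 + (((13 - 16) - 35/19)/(15 + 11))/3 = -1 + ((-3 - 35/19)/26)/3 = -1 + (-92/19*1/26)/3 = -1 + (⅓)*(-46/247) = -1 - 46/741 = -787/741 ≈ -1.0621)
b(Z, U) = -787/741
(b(-64, 61) - 4029)/(2079 + 750) = (-787/741 - 4029)/(2079 + 750) = -2986276/741/2829 = -2986276/741*1/2829 = -72836/51129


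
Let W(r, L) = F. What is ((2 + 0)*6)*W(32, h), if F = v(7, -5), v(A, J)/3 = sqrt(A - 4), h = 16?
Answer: 36*sqrt(3) ≈ 62.354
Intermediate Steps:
v(A, J) = 3*sqrt(-4 + A) (v(A, J) = 3*sqrt(A - 4) = 3*sqrt(-4 + A))
F = 3*sqrt(3) (F = 3*sqrt(-4 + 7) = 3*sqrt(3) ≈ 5.1962)
W(r, L) = 3*sqrt(3)
((2 + 0)*6)*W(32, h) = ((2 + 0)*6)*(3*sqrt(3)) = (2*6)*(3*sqrt(3)) = 12*(3*sqrt(3)) = 36*sqrt(3)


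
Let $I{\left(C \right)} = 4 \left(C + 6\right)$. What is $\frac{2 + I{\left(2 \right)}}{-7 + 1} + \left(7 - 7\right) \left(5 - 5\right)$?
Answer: $- \frac{17}{3} \approx -5.6667$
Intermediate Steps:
$I{\left(C \right)} = 24 + 4 C$ ($I{\left(C \right)} = 4 \left(6 + C\right) = 24 + 4 C$)
$\frac{2 + I{\left(2 \right)}}{-7 + 1} + \left(7 - 7\right) \left(5 - 5\right) = \frac{2 + \left(24 + 4 \cdot 2\right)}{-7 + 1} + \left(7 - 7\right) \left(5 - 5\right) = \frac{2 + \left(24 + 8\right)}{-6} + \left(7 - 7\right) 0 = \left(2 + 32\right) \left(- \frac{1}{6}\right) + 0 \cdot 0 = 34 \left(- \frac{1}{6}\right) + 0 = - \frac{17}{3} + 0 = - \frac{17}{3}$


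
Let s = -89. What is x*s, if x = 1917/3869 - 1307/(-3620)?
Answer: -1067672747/14005780 ≈ -76.231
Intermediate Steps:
x = 11996323/14005780 (x = 1917*(1/3869) - 1307*(-1/3620) = 1917/3869 + 1307/3620 = 11996323/14005780 ≈ 0.85653)
x*s = (11996323/14005780)*(-89) = -1067672747/14005780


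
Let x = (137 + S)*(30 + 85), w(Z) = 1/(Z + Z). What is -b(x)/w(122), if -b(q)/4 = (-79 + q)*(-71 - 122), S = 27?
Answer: -3537739408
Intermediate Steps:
w(Z) = 1/(2*Z)
x = 18860 (x = (137 + 27)*(30 + 85) = 164*115 = 18860)
b(q) = -60988 + 772*q (b(q) = -4*(-79 + q)*(-71 - 122) = -4*(-79 + q)*(-193) = -4*(15247 - 193*q) = -60988 + 772*q)
-b(x)/w(122) = -(-60988 + 772*18860)/((1/2)/122) = -(-60988 + 14559920)/((1/2)*(1/122)) = -14498932/1/244 = -14498932*244 = -1*3537739408 = -3537739408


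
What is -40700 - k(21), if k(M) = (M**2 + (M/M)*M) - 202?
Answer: -40960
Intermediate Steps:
k(M) = -202 + M + M**2 (k(M) = (M**2 + 1*M) - 202 = (M**2 + M) - 202 = (M + M**2) - 202 = -202 + M + M**2)
-40700 - k(21) = -40700 - (-202 + 21 + 21**2) = -40700 - (-202 + 21 + 441) = -40700 - 1*260 = -40700 - 260 = -40960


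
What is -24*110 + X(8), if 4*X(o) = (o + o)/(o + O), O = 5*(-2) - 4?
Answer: -7922/3 ≈ -2640.7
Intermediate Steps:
O = -14 (O = -10 - 4 = -14)
X(o) = o/(2*(-14 + o)) (X(o) = ((o + o)/(o - 14))/4 = ((2*o)/(-14 + o))/4 = (2*o/(-14 + o))/4 = o/(2*(-14 + o)))
-24*110 + X(8) = -24*110 + (1/2)*8/(-14 + 8) = -2640 + (1/2)*8/(-6) = -2640 + (1/2)*8*(-1/6) = -2640 - 2/3 = -7922/3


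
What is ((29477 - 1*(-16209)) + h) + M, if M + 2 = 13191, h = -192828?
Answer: -133953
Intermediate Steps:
M = 13189 (M = -2 + 13191 = 13189)
((29477 - 1*(-16209)) + h) + M = ((29477 - 1*(-16209)) - 192828) + 13189 = ((29477 + 16209) - 192828) + 13189 = (45686 - 192828) + 13189 = -147142 + 13189 = -133953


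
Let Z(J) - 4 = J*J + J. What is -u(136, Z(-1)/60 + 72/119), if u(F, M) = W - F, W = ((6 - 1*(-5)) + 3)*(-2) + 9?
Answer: 155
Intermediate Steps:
Z(J) = 4 + J + J² (Z(J) = 4 + (J*J + J) = 4 + (J² + J) = 4 + (J + J²) = 4 + J + J²)
W = -19 (W = ((6 + 5) + 3)*(-2) + 9 = (11 + 3)*(-2) + 9 = 14*(-2) + 9 = -28 + 9 = -19)
u(F, M) = -19 - F
-u(136, Z(-1)/60 + 72/119) = -(-19 - 1*136) = -(-19 - 136) = -1*(-155) = 155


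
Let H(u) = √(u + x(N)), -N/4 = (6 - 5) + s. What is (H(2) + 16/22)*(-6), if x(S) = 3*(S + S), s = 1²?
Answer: -48/11 - 6*I*√46 ≈ -4.3636 - 40.694*I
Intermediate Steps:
s = 1
N = -8 (N = -4*((6 - 5) + 1) = -4*(1 + 1) = -4*2 = -8)
x(S) = 6*S (x(S) = 3*(2*S) = 6*S)
H(u) = √(-48 + u) (H(u) = √(u + 6*(-8)) = √(u - 48) = √(-48 + u))
(H(2) + 16/22)*(-6) = (√(-48 + 2) + 16/22)*(-6) = (√(-46) + 16*(1/22))*(-6) = (I*√46 + 8/11)*(-6) = (8/11 + I*√46)*(-6) = -48/11 - 6*I*√46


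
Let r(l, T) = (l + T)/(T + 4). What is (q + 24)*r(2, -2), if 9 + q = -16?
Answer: 0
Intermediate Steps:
q = -25 (q = -9 - 16 = -25)
r(l, T) = (T + l)/(4 + T)
(q + 24)*r(2, -2) = (-25 + 24)*((-2 + 2)/(4 - 2)) = -0/2 = -1*0 = 0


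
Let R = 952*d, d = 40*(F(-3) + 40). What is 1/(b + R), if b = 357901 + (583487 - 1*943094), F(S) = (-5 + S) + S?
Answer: 1/1102614 ≈ 9.0694e-7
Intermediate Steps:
F(S) = -5 + 2*S
d = 1160 (d = 40*((-5 + 2*(-3)) + 40) = 40*((-5 - 6) + 40) = 40*(-11 + 40) = 40*29 = 1160)
b = -1706 (b = 357901 + (583487 - 943094) = 357901 - 359607 = -1706)
R = 1104320 (R = 952*1160 = 1104320)
1/(b + R) = 1/(-1706 + 1104320) = 1/1102614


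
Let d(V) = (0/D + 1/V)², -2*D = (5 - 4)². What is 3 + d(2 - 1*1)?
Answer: 4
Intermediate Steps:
D = -½ (D = -(5 - 4)²/2 = -½*1² = -½*1 = -½ ≈ -0.50000)
d(V) = V⁻² (d(V) = (0/(-½) + 1/V)² = (0*(-2) + 1/V)² = (0 + 1/V)² = (1/V)² = V⁻²)
3 + d(2 - 1*1) = 3 + (2 - 1*1)⁻² = 3 + (2 - 1)⁻² = 3 + 1⁻² = 3 + 1 = 4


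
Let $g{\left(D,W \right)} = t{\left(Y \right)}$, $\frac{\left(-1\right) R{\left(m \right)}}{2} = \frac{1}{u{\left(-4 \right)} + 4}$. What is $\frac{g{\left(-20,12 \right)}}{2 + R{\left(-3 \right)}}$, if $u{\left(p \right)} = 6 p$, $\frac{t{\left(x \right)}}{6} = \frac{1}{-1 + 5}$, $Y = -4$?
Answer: $\frac{5}{7} \approx 0.71429$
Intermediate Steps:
$t{\left(x \right)} = \frac{3}{2}$ ($t{\left(x \right)} = \frac{6}{-1 + 5} = \frac{6}{4} = 6 \cdot \frac{1}{4} = \frac{3}{2}$)
$R{\left(m \right)} = \frac{1}{10}$ ($R{\left(m \right)} = - \frac{2}{6 \left(-4\right) + 4} = - \frac{2}{-24 + 4} = - \frac{2}{-20} = \left(-2\right) \left(- \frac{1}{20}\right) = \frac{1}{10}$)
$g{\left(D,W \right)} = \frac{3}{2}$
$\frac{g{\left(-20,12 \right)}}{2 + R{\left(-3 \right)}} = \frac{1}{2 + \frac{1}{10}} \cdot \frac{3}{2} = \frac{1}{\frac{21}{10}} \cdot \frac{3}{2} = \frac{10}{21} \cdot \frac{3}{2} = \frac{5}{7}$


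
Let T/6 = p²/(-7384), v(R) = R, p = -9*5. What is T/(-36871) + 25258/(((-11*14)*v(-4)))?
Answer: 107447437408/2620458841 ≈ 41.003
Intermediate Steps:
p = -45
T = -6075/3692 (T = 6*((-45)²/(-7384)) = 6*(2025*(-1/7384)) = 6*(-2025/7384) = -6075/3692 ≈ -1.6454)
T/(-36871) + 25258/(((-11*14)*v(-4))) = -6075/3692/(-36871) + 25258/((-11*14*(-4))) = -6075/3692*(-1/36871) + 25258/((-154*(-4))) = 6075/136127732 + 25258/616 = 6075/136127732 + 25258*(1/616) = 6075/136127732 + 12629/308 = 107447437408/2620458841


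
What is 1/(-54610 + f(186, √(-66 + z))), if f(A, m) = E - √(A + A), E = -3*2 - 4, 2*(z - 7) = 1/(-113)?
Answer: -13655/745836007 + √93/1491672014 ≈ -1.8302e-5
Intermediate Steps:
z = 1581/226 (z = 7 + (½)/(-113) = 7 + (½)*(-1/113) = 7 - 1/226 = 1581/226 ≈ 6.9956)
E = -10 (E = -6 - 4 = -10)
f(A, m) = -10 - √2*√A (f(A, m) = -10 - √(A + A) = -10 - √(2*A) = -10 - √2*√A)
1/(-54610 + f(186, √(-66 + z))) = 1/(-54610 + (-10 - √2*√186)) = 1/(-54610 + (-10 - 2*√93)) = 1/(-54620 - 2*√93)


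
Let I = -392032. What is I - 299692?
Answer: -691724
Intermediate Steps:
I - 299692 = -392032 - 299692 = -691724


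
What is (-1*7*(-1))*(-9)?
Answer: -63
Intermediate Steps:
(-1*7*(-1))*(-9) = -7*(-1)*(-9) = 7*(-9) = -63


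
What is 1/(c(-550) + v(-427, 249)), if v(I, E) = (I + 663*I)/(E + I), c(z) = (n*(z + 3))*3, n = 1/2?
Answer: 178/137479 ≈ 0.0012947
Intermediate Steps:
n = ½ ≈ 0.50000
c(z) = 9/2 + 3*z/2 (c(z) = ((z + 3)/2)*3 = ((3 + z)/2)*3 = (3/2 + z/2)*3 = 9/2 + 3*z/2)
v(I, E) = 664*I/(E + I) (v(I, E) = (664*I)/(E + I) = 664*I/(E + I))
1/(c(-550) + v(-427, 249)) = 1/((9/2 + (3/2)*(-550)) + 664*(-427)/(249 - 427)) = 1/((9/2 - 825) + 664*(-427)/(-178)) = 1/(-1641/2 + 664*(-427)*(-1/178)) = 1/(-1641/2 + 141764/89) = 1/(137479/178) = 178/137479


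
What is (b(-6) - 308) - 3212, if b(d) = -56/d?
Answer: -10532/3 ≈ -3510.7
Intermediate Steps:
(b(-6) - 308) - 3212 = (-56/(-6) - 308) - 3212 = (-56*(-⅙) - 308) - 3212 = (28/3 - 308) - 3212 = -896/3 - 3212 = -10532/3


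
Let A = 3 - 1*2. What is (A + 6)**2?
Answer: 49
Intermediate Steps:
A = 1 (A = 3 - 2 = 1)
(A + 6)**2 = (1 + 6)**2 = 7**2 = 49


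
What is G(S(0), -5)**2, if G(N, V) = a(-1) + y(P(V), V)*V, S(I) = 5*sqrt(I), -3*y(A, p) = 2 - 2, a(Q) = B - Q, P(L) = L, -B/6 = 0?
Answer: 1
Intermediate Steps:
B = 0 (B = -6*0 = 0)
a(Q) = -Q (a(Q) = 0 - Q = -Q)
y(A, p) = 0 (y(A, p) = -(2 - 2)/3 = -1/3*0 = 0)
G(N, V) = 1 (G(N, V) = -1*(-1) + 0*V = 1 + 0 = 1)
G(S(0), -5)**2 = 1**2 = 1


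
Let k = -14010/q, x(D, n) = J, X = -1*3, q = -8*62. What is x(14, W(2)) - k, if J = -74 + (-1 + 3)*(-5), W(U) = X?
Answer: -27837/248 ≈ -112.25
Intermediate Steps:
q = -496
X = -3
W(U) = -3
J = -84 (J = -74 + 2*(-5) = -74 - 10 = -84)
x(D, n) = -84
k = 7005/248 (k = -14010/(-496) = -14010*(-1/496) = 7005/248 ≈ 28.246)
x(14, W(2)) - k = -84 - 1*7005/248 = -84 - 7005/248 = -27837/248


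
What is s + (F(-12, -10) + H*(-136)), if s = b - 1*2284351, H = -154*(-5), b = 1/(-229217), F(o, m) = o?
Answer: -547618438012/229217 ≈ -2.3891e+6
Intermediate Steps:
b = -1/229217 ≈ -4.3627e-6
H = 770
s = -523612083168/229217 (s = -1/229217 - 1*2284351 = -1/229217 - 2284351 = -523612083168/229217 ≈ -2.2844e+6)
s + (F(-12, -10) + H*(-136)) = -523612083168/229217 + (-12 + 770*(-136)) = -523612083168/229217 + (-12 - 104720) = -523612083168/229217 - 104732 = -547618438012/229217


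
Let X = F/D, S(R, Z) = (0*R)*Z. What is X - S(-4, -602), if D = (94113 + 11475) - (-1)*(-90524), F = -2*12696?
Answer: -3174/1883 ≈ -1.6856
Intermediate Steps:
S(R, Z) = 0 (S(R, Z) = 0*Z = 0)
F = -25392
D = 15064 (D = 105588 - 1*90524 = 105588 - 90524 = 15064)
X = -3174/1883 (X = -25392/15064 = -25392*1/15064 = -3174/1883 ≈ -1.6856)
X - S(-4, -602) = -3174/1883 - 1*0 = -3174/1883 + 0 = -3174/1883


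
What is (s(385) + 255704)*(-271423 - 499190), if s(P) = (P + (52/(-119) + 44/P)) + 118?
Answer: -117474536752449/595 ≈ -1.9744e+11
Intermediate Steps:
s(P) = 13990/119 + P + 44/P (s(P) = (P + (52*(-1/119) + 44/P)) + 118 = (P + (-52/119 + 44/P)) + 118 = (-52/119 + P + 44/P) + 118 = 13990/119 + P + 44/P)
(s(385) + 255704)*(-271423 - 499190) = ((13990/119 + 385 + 44/385) + 255704)*(-271423 - 499190) = ((13990/119 + 385 + 44*(1/385)) + 255704)*(-770613) = ((13990/119 + 385 + 4/35) + 255704)*(-770613) = (299093/595 + 255704)*(-770613) = (152442973/595)*(-770613) = -117474536752449/595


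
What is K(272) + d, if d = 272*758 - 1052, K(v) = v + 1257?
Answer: 206653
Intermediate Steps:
K(v) = 1257 + v
d = 205124 (d = 206176 - 1052 = 205124)
K(272) + d = (1257 + 272) + 205124 = 1529 + 205124 = 206653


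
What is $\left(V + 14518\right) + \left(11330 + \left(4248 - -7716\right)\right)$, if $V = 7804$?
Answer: $45616$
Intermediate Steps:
$\left(V + 14518\right) + \left(11330 + \left(4248 - -7716\right)\right) = \left(7804 + 14518\right) + \left(11330 + \left(4248 - -7716\right)\right) = 22322 + \left(11330 + \left(4248 + 7716\right)\right) = 22322 + \left(11330 + 11964\right) = 22322 + 23294 = 45616$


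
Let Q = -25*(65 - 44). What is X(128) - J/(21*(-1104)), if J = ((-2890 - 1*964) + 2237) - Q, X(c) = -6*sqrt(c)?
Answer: -13/276 - 48*sqrt(2) ≈ -67.929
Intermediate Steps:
Q = -525 (Q = -25*21 = -525)
J = -1092 (J = ((-2890 - 1*964) + 2237) - 1*(-525) = ((-2890 - 964) + 2237) + 525 = (-3854 + 2237) + 525 = -1617 + 525 = -1092)
X(128) - J/(21*(-1104)) = -48*sqrt(2) - (-1092)/(21*(-1104)) = -48*sqrt(2) - (-1092)/(-23184) = -48*sqrt(2) - (-1092)*(-1)/23184 = -48*sqrt(2) - 1*13/276 = -48*sqrt(2) - 13/276 = -13/276 - 48*sqrt(2)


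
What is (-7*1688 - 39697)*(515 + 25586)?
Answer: -1344540813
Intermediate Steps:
(-7*1688 - 39697)*(515 + 25586) = (-11816 - 39697)*26101 = -51513*26101 = -1344540813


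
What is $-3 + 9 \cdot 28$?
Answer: $249$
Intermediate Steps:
$-3 + 9 \cdot 28 = -3 + 252 = 249$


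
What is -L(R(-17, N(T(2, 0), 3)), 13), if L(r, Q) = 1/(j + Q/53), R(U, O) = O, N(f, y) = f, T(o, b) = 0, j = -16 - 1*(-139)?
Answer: -53/6532 ≈ -0.0081139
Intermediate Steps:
j = 123 (j = -16 + 139 = 123)
L(r, Q) = 1/(123 + Q/53)
-L(R(-17, N(T(2, 0), 3)), 13) = -53/(6519 + 13) = -53/6532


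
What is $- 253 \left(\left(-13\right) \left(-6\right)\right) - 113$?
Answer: $-19847$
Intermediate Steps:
$- 253 \left(\left(-13\right) \left(-6\right)\right) - 113 = \left(-253\right) 78 - 113 = -19734 - 113 = -19847$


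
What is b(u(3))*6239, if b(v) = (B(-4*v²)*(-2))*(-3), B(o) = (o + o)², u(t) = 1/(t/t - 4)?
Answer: 798592/27 ≈ 29577.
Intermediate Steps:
u(t) = -⅓ (u(t) = 1/(1 - 4) = 1/(-3) = -⅓)
B(o) = 4*o² (B(o) = (2*o)² = 4*o²)
b(v) = 384*v⁴ (b(v) = ((4*(-4*v²)²)*(-2))*(-3) = ((4*(16*v⁴))*(-2))*(-3) = ((64*v⁴)*(-2))*(-3) = -128*v⁴*(-3) = 384*v⁴)
b(u(3))*6239 = (384*(-⅓)⁴)*6239 = (384*(1/81))*6239 = (128/27)*6239 = 798592/27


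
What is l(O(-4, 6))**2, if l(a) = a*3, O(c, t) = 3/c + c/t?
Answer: 289/16 ≈ 18.063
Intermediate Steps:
l(a) = 3*a
l(O(-4, 6))**2 = (3*(3/(-4) - 4/6))**2 = (3*(3*(-1/4) - 4*1/6))**2 = (3*(-3/4 - 2/3))**2 = (3*(-17/12))**2 = (-17/4)**2 = 289/16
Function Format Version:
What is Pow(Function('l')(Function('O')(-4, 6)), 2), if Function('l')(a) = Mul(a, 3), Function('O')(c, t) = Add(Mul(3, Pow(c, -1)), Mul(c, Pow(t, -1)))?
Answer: Rational(289, 16) ≈ 18.063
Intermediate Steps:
Function('l')(a) = Mul(3, a)
Pow(Function('l')(Function('O')(-4, 6)), 2) = Pow(Mul(3, Add(Mul(3, Pow(-4, -1)), Mul(-4, Pow(6, -1)))), 2) = Pow(Mul(3, Add(Mul(3, Rational(-1, 4)), Mul(-4, Rational(1, 6)))), 2) = Pow(Mul(3, Add(Rational(-3, 4), Rational(-2, 3))), 2) = Pow(Mul(3, Rational(-17, 12)), 2) = Pow(Rational(-17, 4), 2) = Rational(289, 16)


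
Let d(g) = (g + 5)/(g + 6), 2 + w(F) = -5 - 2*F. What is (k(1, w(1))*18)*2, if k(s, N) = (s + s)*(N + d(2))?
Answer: -585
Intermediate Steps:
w(F) = -7 - 2*F (w(F) = -2 + (-5 - 2*F) = -7 - 2*F)
d(g) = (5 + g)/(6 + g)
k(s, N) = 2*s*(7/8 + N) (k(s, N) = (s + s)*(N + (5 + 2)/(6 + 2)) = (2*s)*(N + 7/8) = (2*s)*(7/8 + N) = 2*s*(7/8 + N))
(k(1, w(1))*18)*2 = (((¼)*1*(7 + 8*(-7 - 2*1)))*18)*2 = (((¼)*1*(7 + 8*(-7 - 2)))*18)*2 = (((¼)*1*(7 + 8*(-9)))*18)*2 = (((¼)*1*(7 - 72))*18)*2 = (((¼)*1*(-65))*18)*2 = -65/4*18*2 = -585/2*2 = -585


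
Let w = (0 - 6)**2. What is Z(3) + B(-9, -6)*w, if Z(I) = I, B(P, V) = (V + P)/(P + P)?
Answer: 33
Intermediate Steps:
B(P, V) = (P + V)/(2*P) (B(P, V) = (P + V)/((2*P)) = (P + V)*(1/(2*P)) = (P + V)/(2*P))
w = 36 (w = (-6)**2 = 36)
Z(3) + B(-9, -6)*w = 3 + ((1/2)*(-9 - 6)/(-9))*36 = 3 + ((1/2)*(-1/9)*(-15))*36 = 3 + (5/6)*36 = 3 + 30 = 33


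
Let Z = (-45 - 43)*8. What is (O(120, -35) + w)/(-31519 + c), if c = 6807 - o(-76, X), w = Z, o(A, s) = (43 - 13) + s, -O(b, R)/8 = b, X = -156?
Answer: 832/12293 ≈ 0.067681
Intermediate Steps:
O(b, R) = -8*b
Z = -704 (Z = -88*8 = -704)
o(A, s) = 30 + s
w = -704
c = 6933 (c = 6807 - (30 - 156) = 6807 - 1*(-126) = 6807 + 126 = 6933)
(O(120, -35) + w)/(-31519 + c) = (-8*120 - 704)/(-31519 + 6933) = (-960 - 704)/(-24586) = -1664*(-1/24586) = 832/12293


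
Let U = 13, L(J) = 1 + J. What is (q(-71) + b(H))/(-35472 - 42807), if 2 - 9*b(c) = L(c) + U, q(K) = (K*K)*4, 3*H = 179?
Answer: -544213/2113533 ≈ -0.25749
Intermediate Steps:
H = 179/3 (H = (⅓)*179 = 179/3 ≈ 59.667)
q(K) = 4*K² (q(K) = K²*4 = 4*K²)
b(c) = -4/3 - c/9 (b(c) = 2/9 - ((1 + c) + 13)/9 = 2/9 - (14 + c)/9 = 2/9 + (-14/9 - c/9) = -4/3 - c/9)
(q(-71) + b(H))/(-35472 - 42807) = (4*(-71)² + (-4/3 - ⅑*179/3))/(-35472 - 42807) = (4*5041 + (-4/3 - 179/27))/(-78279) = (20164 - 215/27)*(-1/78279) = (544213/27)*(-1/78279) = -544213/2113533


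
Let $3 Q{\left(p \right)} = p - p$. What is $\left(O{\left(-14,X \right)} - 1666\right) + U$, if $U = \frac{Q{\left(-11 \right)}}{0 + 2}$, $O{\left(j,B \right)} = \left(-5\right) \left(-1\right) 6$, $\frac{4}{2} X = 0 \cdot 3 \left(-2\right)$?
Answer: $-1636$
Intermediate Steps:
$X = 0$ ($X = \frac{0 \cdot 3 \left(-2\right)}{2} = \frac{0 \left(-2\right)}{2} = \frac{1}{2} \cdot 0 = 0$)
$O{\left(j,B \right)} = 30$ ($O{\left(j,B \right)} = 5 \cdot 6 = 30$)
$Q{\left(p \right)} = 0$ ($Q{\left(p \right)} = \frac{p - p}{3} = \frac{1}{3} \cdot 0 = 0$)
$U = 0$ ($U = \frac{0}{0 + 2} = \frac{0}{2} = 0 \cdot \frac{1}{2} = 0$)
$\left(O{\left(-14,X \right)} - 1666\right) + U = \left(30 - 1666\right) + 0 = -1636 + 0 = -1636$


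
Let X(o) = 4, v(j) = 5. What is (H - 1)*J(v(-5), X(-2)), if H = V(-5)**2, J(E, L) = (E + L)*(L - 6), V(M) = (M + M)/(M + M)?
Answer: 0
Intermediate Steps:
V(M) = 1 (V(M) = (2*M)/((2*M)) = (2*M)*(1/(2*M)) = 1)
J(E, L) = (-6 + L)*(E + L) (J(E, L) = (E + L)*(-6 + L) = (-6 + L)*(E + L))
H = 1 (H = 1**2 = 1)
(H - 1)*J(v(-5), X(-2)) = (1 - 1)*(4**2 - 6*5 - 6*4 + 5*4) = 0*(16 - 30 - 24 + 20) = 0*(-18) = 0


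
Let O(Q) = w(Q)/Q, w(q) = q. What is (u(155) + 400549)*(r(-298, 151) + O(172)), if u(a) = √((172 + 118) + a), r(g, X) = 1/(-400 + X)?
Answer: 99336152/249 + 248*√445/249 ≈ 3.9896e+5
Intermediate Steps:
u(a) = √(290 + a)
O(Q) = 1 (O(Q) = Q/Q = 1)
(u(155) + 400549)*(r(-298, 151) + O(172)) = (√(290 + 155) + 400549)*(1/(-400 + 151) + 1) = (√445 + 400549)*(1/(-249) + 1) = (400549 + √445)*(-1/249 + 1) = (400549 + √445)*(248/249) = 99336152/249 + 248*√445/249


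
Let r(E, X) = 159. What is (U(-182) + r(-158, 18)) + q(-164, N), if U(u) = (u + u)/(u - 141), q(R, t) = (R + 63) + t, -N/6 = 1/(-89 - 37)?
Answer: 401381/6783 ≈ 59.175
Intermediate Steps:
N = 1/21 (N = -6/(-89 - 37) = -6/(-126) = -6*(-1/126) = 1/21 ≈ 0.047619)
q(R, t) = 63 + R + t (q(R, t) = (63 + R) + t = 63 + R + t)
U(u) = 2*u/(-141 + u) (U(u) = (2*u)/(-141 + u) = 2*u/(-141 + u))
(U(-182) + r(-158, 18)) + q(-164, N) = (2*(-182)/(-141 - 182) + 159) + (63 - 164 + 1/21) = (2*(-182)/(-323) + 159) - 2120/21 = (2*(-182)*(-1/323) + 159) - 2120/21 = (364/323 + 159) - 2120/21 = 51721/323 - 2120/21 = 401381/6783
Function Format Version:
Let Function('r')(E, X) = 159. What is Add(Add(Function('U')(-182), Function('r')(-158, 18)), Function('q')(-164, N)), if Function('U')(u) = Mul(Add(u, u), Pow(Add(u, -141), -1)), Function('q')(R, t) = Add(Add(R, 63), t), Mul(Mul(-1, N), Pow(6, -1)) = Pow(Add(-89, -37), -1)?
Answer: Rational(401381, 6783) ≈ 59.175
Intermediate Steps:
N = Rational(1, 21) (N = Mul(-6, Pow(Add(-89, -37), -1)) = Mul(-6, Pow(-126, -1)) = Mul(-6, Rational(-1, 126)) = Rational(1, 21) ≈ 0.047619)
Function('q')(R, t) = Add(63, R, t) (Function('q')(R, t) = Add(Add(63, R), t) = Add(63, R, t))
Function('U')(u) = Mul(2, u, Pow(Add(-141, u), -1)) (Function('U')(u) = Mul(Mul(2, u), Pow(Add(-141, u), -1)) = Mul(2, u, Pow(Add(-141, u), -1)))
Add(Add(Function('U')(-182), Function('r')(-158, 18)), Function('q')(-164, N)) = Add(Add(Mul(2, -182, Pow(Add(-141, -182), -1)), 159), Add(63, -164, Rational(1, 21))) = Add(Add(Mul(2, -182, Pow(-323, -1)), 159), Rational(-2120, 21)) = Add(Add(Mul(2, -182, Rational(-1, 323)), 159), Rational(-2120, 21)) = Add(Add(Rational(364, 323), 159), Rational(-2120, 21)) = Add(Rational(51721, 323), Rational(-2120, 21)) = Rational(401381, 6783)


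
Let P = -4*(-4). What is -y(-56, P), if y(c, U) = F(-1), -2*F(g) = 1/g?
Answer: -1/2 ≈ -0.50000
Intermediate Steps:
F(g) = -1/(2*g)
P = 16
y(c, U) = 1/2 (y(c, U) = -1/2/(-1) = -1/2*(-1) = 1/2)
-y(-56, P) = -1*1/2 = -1/2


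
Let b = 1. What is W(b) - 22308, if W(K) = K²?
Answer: -22307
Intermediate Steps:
W(b) - 22308 = 1² - 22308 = 1 - 22308 = -22307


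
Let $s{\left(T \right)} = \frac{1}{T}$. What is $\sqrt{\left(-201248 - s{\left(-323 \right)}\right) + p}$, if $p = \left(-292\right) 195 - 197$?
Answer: $\frac{i \sqrt{26957048342}}{323} \approx 508.32 i$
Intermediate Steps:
$p = -57137$ ($p = -56940 - 197 = -57137$)
$\sqrt{\left(-201248 - s{\left(-323 \right)}\right) + p} = \sqrt{\left(-201248 - \frac{1}{-323}\right) - 57137} = \sqrt{\left(-201248 - - \frac{1}{323}\right) - 57137} = \sqrt{\left(-201248 + \frac{1}{323}\right) - 57137} = \sqrt{- \frac{65003103}{323} - 57137} = \sqrt{- \frac{83458354}{323}} = \frac{i \sqrt{26957048342}}{323}$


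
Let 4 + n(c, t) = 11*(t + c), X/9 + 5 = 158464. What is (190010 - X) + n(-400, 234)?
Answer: -1237951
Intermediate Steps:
X = 1426131 (X = -45 + 9*158464 = -45 + 1426176 = 1426131)
n(c, t) = -4 + 11*c + 11*t (n(c, t) = -4 + 11*(t + c) = -4 + 11*(c + t) = -4 + (11*c + 11*t) = -4 + 11*c + 11*t)
(190010 - X) + n(-400, 234) = (190010 - 1*1426131) + (-4 + 11*(-400) + 11*234) = (190010 - 1426131) + (-4 - 4400 + 2574) = -1236121 - 1830 = -1237951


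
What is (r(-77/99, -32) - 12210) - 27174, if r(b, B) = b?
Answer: -354463/9 ≈ -39385.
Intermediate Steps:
(r(-77/99, -32) - 12210) - 27174 = (-77/99 - 12210) - 27174 = (-77*1/99 - 12210) - 27174 = (-7/9 - 12210) - 27174 = -109897/9 - 27174 = -354463/9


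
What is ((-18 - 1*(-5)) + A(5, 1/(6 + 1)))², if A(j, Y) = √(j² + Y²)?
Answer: (91 - √1226)²/49 ≈ 63.967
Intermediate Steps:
A(j, Y) = √(Y² + j²)
((-18 - 1*(-5)) + A(5, 1/(6 + 1)))² = ((-18 - 1*(-5)) + √((1/(6 + 1))² + 5²))² = ((-18 + 5) + √((1/7)² + 25))² = (-13 + √((⅐)² + 25))² = (-13 + √(1/49 + 25))² = (-13 + √(1226/49))² = (-13 + √1226/7)²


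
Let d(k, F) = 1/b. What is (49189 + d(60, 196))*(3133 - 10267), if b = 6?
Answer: -350915515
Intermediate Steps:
d(k, F) = 1/6
(49189 + d(60, 196))*(3133 - 10267) = (49189 + 1/6)*(3133 - 10267) = (295135/6)*(-7134) = -350915515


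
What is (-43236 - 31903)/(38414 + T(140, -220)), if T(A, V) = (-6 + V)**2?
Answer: -75139/89490 ≈ -0.83964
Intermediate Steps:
(-43236 - 31903)/(38414 + T(140, -220)) = (-43236 - 31903)/(38414 + (-6 - 220)**2) = -75139/(38414 + (-226)**2) = -75139/(38414 + 51076) = -75139/89490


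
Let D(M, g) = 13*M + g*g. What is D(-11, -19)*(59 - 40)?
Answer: 4142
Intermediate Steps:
D(M, g) = g² + 13*M (D(M, g) = 13*M + g² = g² + 13*M)
D(-11, -19)*(59 - 40) = ((-19)² + 13*(-11))*(59 - 40) = (361 - 143)*19 = 218*19 = 4142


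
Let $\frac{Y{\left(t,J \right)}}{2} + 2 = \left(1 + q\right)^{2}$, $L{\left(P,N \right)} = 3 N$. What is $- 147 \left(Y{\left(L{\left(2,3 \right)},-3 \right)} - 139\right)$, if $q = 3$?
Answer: $16317$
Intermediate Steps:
$Y{\left(t,J \right)} = 28$ ($Y{\left(t,J \right)} = -4 + 2 \left(1 + 3\right)^{2} = -4 + 2 \cdot 4^{2} = -4 + 2 \cdot 16 = -4 + 32 = 28$)
$- 147 \left(Y{\left(L{\left(2,3 \right)},-3 \right)} - 139\right) = - 147 \left(28 - 139\right) = \left(-147\right) \left(-111\right) = 16317$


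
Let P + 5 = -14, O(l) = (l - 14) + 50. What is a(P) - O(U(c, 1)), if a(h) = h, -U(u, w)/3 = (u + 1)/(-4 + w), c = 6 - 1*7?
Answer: -55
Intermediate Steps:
c = -1 (c = 6 - 7 = -1)
U(u, w) = -3*(1 + u)/(-4 + w) (U(u, w) = -3*(u + 1)/(-4 + w) = -3*(1 + u)/(-4 + w))
O(l) = 36 + l (O(l) = (-14 + l) + 50 = 36 + l)
P = -19 (P = -5 - 14 = -19)
a(P) - O(U(c, 1)) = -19 - (36 + 3*(-1 - 1*(-1))/(-4 + 1)) = -19 - (36 + 3*(-1 + 1)/(-3)) = -19 - (36 + 3*(-⅓)*0) = -19 - (36 + 0) = -19 - 1*36 = -19 - 36 = -55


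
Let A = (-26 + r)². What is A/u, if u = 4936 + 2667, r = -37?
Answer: 3969/7603 ≈ 0.52203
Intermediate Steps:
A = 3969 (A = (-26 - 37)² = (-63)² = 3969)
u = 7603
A/u = 3969/7603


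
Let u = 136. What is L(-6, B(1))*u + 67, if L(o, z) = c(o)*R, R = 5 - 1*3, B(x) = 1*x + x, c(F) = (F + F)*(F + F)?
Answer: 39235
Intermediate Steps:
c(F) = 4*F**2 (c(F) = (2*F)*(2*F) = 4*F**2)
B(x) = 2*x (B(x) = x + x = 2*x)
R = 2 (R = 5 - 3 = 2)
L(o, z) = 8*o**2 (L(o, z) = (4*o**2)*2 = 8*o**2)
L(-6, B(1))*u + 67 = (8*(-6)**2)*136 + 67 = (8*36)*136 + 67 = 288*136 + 67 = 39168 + 67 = 39235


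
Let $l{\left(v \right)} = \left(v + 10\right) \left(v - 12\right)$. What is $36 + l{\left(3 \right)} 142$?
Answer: $-16578$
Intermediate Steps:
$l{\left(v \right)} = \left(-12 + v\right) \left(10 + v\right)$ ($l{\left(v \right)} = \left(10 + v\right) \left(-12 + v\right) = \left(-12 + v\right) \left(10 + v\right)$)
$36 + l{\left(3 \right)} 142 = 36 + \left(-120 + 3^{2} - 6\right) 142 = 36 + \left(-120 + 9 - 6\right) 142 = 36 - 16614 = -16578$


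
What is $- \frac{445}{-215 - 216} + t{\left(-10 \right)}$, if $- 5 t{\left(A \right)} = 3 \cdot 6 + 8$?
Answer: $- \frac{8981}{2155} \approx -4.1675$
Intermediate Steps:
$t{\left(A \right)} = - \frac{26}{5}$ ($t{\left(A \right)} = - \frac{3 \cdot 6 + 8}{5} = - \frac{18 + 8}{5} = \left(- \frac{1}{5}\right) 26 = - \frac{26}{5}$)
$- \frac{445}{-215 - 216} + t{\left(-10 \right)} = - \frac{445}{-215 - 216} - \frac{26}{5} = - \frac{445}{-431} - \frac{26}{5} = \left(-445\right) \left(- \frac{1}{431}\right) - \frac{26}{5} = \frac{445}{431} - \frac{26}{5} = - \frac{8981}{2155}$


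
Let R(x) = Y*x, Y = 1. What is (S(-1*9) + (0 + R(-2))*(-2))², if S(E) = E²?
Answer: 7225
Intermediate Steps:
R(x) = x (R(x) = 1*x = x)
(S(-1*9) + (0 + R(-2))*(-2))² = ((-1*9)² + (0 - 2)*(-2))² = ((-9)² - 2*(-2))² = (81 + 4)² = 85² = 7225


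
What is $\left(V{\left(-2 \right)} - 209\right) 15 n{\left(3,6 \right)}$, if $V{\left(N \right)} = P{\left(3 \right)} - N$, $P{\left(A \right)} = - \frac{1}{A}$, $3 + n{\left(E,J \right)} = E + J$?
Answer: $-18660$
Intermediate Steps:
$n{\left(E,J \right)} = -3 + E + J$ ($n{\left(E,J \right)} = -3 + \left(E + J\right) = -3 + E + J$)
$V{\left(N \right)} = - \frac{1}{3} - N$
$\left(V{\left(-2 \right)} - 209\right) 15 n{\left(3,6 \right)} = \left(\left(- \frac{1}{3} - -2\right) - 209\right) 15 \left(-3 + 3 + 6\right) = \left(\left(- \frac{1}{3} + 2\right) - 209\right) 15 \cdot 6 = \left(\frac{5}{3} - 209\right) 90 = \left(- \frac{622}{3}\right) 90 = -18660$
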